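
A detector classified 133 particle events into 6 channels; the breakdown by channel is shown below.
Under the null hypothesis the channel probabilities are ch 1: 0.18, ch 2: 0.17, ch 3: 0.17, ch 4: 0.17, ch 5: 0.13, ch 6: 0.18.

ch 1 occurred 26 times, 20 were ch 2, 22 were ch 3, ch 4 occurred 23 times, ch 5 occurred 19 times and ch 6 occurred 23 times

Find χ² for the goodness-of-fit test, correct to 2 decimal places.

0.71

Expected counts E_i = n·p_i: 133×0.18 = 23.94, 133×0.17 = 22.61, 133×0.17 = 22.61, 133×0.17 = 22.61, 133×0.13 = 17.29, 133×0.18 = 23.94.
ch 1: (26 − 23.94)²/23.94 = 4.2436/23.94 = 0.177
ch 2: (20 − 22.61)²/22.61 = 6.8121/22.61 = 0.301
ch 3: (22 − 22.61)²/22.61 = 0.3721/22.61 = 0.016
ch 4: (23 − 22.61)²/22.61 = 0.1521/22.61 = 0.007
ch 5: (19 − 17.29)²/17.29 = 2.9241/17.29 = 0.169
ch 6: (23 − 23.94)²/23.94 = 0.8836/23.94 = 0.037
Sum = 0.71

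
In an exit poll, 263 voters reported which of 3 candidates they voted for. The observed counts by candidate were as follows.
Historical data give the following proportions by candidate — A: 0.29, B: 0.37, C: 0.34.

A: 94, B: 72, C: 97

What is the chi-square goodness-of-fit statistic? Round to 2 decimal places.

Expected counts E_i = n·p_i: 263×0.29 = 76.27, 263×0.37 = 97.31, 263×0.34 = 89.42.
A: (94 − 76.27)²/76.27 = 314.3529/76.27 = 4.122
B: (72 − 97.31)²/97.31 = 640.5961/97.31 = 6.583
C: (97 − 89.42)²/89.42 = 57.4564/89.42 = 0.643
Sum = 11.35

11.35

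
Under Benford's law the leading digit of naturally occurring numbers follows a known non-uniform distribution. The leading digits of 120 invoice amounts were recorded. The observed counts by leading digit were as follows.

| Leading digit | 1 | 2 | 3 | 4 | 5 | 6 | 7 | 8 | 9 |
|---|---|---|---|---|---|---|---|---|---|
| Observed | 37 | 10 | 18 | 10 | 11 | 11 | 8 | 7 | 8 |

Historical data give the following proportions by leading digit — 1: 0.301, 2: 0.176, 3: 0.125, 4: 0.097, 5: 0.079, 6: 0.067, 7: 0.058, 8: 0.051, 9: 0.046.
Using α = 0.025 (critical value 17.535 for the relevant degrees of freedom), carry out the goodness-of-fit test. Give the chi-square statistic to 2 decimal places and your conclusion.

Expected counts E_i = n·p_i: 120×0.301 = 36.12, 120×0.176 = 21.12, 120×0.125 = 15, 120×0.097 = 11.64, 120×0.079 = 9.48, 120×0.067 = 8.04, 120×0.058 = 6.96, 120×0.051 = 6.12, 120×0.046 = 5.52.
χ² = (37−36.12)²/36.12 + (10−21.12)²/21.12 + (18−15)²/15 + (10−11.64)²/11.64 + (11−9.48)²/9.48 + (11−8.04)²/8.04 + (8−6.96)²/6.96 + (7−6.12)²/6.12 + (8−5.52)²/5.52
   = 0.021 + 5.855 + 0.600 + 0.231 + 0.244 + 1.090 + 0.155 + 0.127 + 1.114
Sum = 9.44
df = 8. Since 9.44 < 17.535, we do not reject H₀.

9.44; do not reject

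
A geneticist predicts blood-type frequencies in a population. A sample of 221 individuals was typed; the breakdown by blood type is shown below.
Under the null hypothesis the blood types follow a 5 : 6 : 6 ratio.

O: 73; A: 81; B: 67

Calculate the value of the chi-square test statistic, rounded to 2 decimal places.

2.65

Ratio total = 17. Expected counts: 221×5/17 = 65, 221×6/17 = 78, 221×6/17 = 78.
cat         O        E   (O−E)²/E
O          73       65      0.985
A          81       78      0.115
B          67       78      1.551
Sum = 2.65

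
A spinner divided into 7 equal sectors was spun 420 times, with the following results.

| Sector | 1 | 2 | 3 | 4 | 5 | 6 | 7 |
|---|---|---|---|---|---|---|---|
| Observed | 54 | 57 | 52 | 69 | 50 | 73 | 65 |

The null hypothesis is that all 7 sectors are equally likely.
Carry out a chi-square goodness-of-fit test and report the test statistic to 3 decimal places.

8.067

Expected count for each of the 7 categories: 420/7 = 60.
1: (54 − 60)²/60 = 36/60 = 0.6000
2: (57 − 60)²/60 = 9/60 = 0.1500
3: (52 − 60)²/60 = 64/60 = 1.0667
4: (69 − 60)²/60 = 81/60 = 1.3500
5: (50 − 60)²/60 = 100/60 = 1.6667
6: (73 − 60)²/60 = 169/60 = 2.8167
7: (65 − 60)²/60 = 25/60 = 0.4167
Sum = 8.067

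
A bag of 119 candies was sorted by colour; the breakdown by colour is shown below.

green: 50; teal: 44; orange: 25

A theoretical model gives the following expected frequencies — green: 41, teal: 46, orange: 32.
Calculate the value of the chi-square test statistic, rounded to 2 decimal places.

3.59

χ² = (50−41)²/41 + (44−46)²/46 + (25−32)²/32
   = 1.976 + 0.087 + 1.531
Sum = 3.59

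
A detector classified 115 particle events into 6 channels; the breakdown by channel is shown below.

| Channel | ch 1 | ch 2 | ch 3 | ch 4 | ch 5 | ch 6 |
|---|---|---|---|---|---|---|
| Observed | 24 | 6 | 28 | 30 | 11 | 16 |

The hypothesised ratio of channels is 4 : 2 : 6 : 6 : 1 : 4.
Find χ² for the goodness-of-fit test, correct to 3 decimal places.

10.533

Ratio total = 23. Expected counts: 115×4/23 = 20, 115×2/23 = 10, 115×6/23 = 30, 115×6/23 = 30, 115×1/23 = 5, 115×4/23 = 20.
χ² = (24−20)²/20 + (6−10)²/10 + (28−30)²/30 + (30−30)²/30 + (11−5)²/5 + (16−20)²/20
   = 0.8000 + 1.6000 + 0.1333 + 0.0000 + 7.2000 + 0.8000
Sum = 10.533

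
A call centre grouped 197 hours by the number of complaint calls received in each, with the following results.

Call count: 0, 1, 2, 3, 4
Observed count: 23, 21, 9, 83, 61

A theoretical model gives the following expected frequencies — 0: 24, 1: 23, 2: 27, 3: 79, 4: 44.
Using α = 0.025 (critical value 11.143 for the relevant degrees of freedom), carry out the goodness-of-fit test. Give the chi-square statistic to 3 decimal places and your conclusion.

18.986; reject

cat         O        E   (O−E)²/E
0          23       24     0.0417
1          21       23     0.1739
2           9       27    12.0000
3          83       79     0.2025
4          61       44     6.5682
Sum = 18.986
df = 4. Since 18.986 > 11.143, we reject H₀.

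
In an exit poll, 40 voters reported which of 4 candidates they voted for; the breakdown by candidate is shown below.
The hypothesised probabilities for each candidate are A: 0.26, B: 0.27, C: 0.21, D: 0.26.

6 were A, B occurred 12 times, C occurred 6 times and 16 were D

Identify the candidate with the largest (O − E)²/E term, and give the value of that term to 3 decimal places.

D, 3.015

Expected counts E_i = n·p_i: 40×0.26 = 10.4, 40×0.27 = 10.8, 40×0.21 = 8.4, 40×0.26 = 10.4.
χ² = (6−10.4)²/10.4 + (12−10.8)²/10.8 + (6−8.4)²/8.4 + (16−10.4)²/10.4
   = 1.8615 + 0.1333 + 0.6857 + 3.0154
The largest term is for D: 3.015.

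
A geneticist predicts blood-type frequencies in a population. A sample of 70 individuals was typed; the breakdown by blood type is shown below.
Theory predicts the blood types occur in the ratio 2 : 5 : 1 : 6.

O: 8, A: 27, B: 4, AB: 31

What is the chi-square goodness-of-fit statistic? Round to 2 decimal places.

0.79

Ratio total = 14. Expected counts: 70×2/14 = 10, 70×5/14 = 25, 70×1/14 = 5, 70×6/14 = 30.
cat         O        E   (O−E)²/E
O           8       10      0.400
A          27       25      0.160
B           4        5      0.200
AB         31       30      0.033
Sum = 0.79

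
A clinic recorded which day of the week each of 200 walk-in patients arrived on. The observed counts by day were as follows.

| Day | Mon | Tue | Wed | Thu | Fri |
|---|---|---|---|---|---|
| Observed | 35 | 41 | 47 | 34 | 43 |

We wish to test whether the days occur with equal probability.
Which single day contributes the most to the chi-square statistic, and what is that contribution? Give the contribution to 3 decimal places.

Expected count for each of the 5 categories: 200/5 = 40.
χ² = (35−40)²/40 + (41−40)²/40 + (47−40)²/40 + (34−40)²/40 + (43−40)²/40
   = 0.6250 + 0.0250 + 1.2250 + 0.9000 + 0.2250
The largest term is for Wed: 1.225.

Wed, 1.225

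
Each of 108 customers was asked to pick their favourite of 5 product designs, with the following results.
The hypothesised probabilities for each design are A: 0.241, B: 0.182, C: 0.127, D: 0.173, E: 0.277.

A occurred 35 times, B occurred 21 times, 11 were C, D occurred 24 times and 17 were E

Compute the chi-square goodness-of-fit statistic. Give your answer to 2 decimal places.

Expected counts E_i = n·p_i: 108×0.241 = 26.028, 108×0.182 = 19.656, 108×0.127 = 13.716, 108×0.173 = 18.684, 108×0.277 = 29.916.
χ² = (35−26.028)²/26.028 + (21−19.656)²/19.656 + (11−13.716)²/13.716 + (24−18.684)²/18.684 + (17−29.916)²/29.916
   = 3.093 + 0.092 + 0.538 + 1.513 + 5.576
Sum = 10.81

10.81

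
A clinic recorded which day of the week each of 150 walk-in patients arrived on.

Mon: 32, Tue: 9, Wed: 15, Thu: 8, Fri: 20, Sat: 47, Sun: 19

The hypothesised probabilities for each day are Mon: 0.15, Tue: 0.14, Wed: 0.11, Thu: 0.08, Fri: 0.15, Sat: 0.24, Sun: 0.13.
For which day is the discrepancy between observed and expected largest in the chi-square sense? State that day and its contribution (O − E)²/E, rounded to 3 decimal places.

Tue, 6.857

Expected counts E_i = n·p_i: 150×0.15 = 22.5, 150×0.14 = 21, 150×0.11 = 16.5, 150×0.08 = 12, 150×0.15 = 22.5, 150×0.24 = 36, 150×0.13 = 19.5.
Mon: (32 − 22.5)²/22.5 = 90.25/22.5 = 4.0111
Tue: (9 − 21)²/21 = 144/21 = 6.8571
Wed: (15 − 16.5)²/16.5 = 2.25/16.5 = 0.1364
Thu: (8 − 12)²/12 = 16/12 = 1.3333
Fri: (20 − 22.5)²/22.5 = 6.25/22.5 = 0.2778
Sat: (47 − 36)²/36 = 121/36 = 3.3611
Sun: (19 − 19.5)²/19.5 = 0.25/19.5 = 0.0128
The largest term is for Tue: 6.857.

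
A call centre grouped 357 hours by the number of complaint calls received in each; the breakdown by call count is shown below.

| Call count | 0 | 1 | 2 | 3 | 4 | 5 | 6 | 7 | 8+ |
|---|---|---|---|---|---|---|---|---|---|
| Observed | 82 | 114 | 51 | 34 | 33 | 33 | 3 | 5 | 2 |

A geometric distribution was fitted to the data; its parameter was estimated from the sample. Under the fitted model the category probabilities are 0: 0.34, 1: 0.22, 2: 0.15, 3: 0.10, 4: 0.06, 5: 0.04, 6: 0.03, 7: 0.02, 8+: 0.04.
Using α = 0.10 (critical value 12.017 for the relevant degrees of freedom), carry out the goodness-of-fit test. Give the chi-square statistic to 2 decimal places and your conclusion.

Expected counts E_i = n·p_i: 357×0.34 = 121.38, 357×0.22 = 78.54, 357×0.15 = 53.55, 357×0.10 = 35.7, 357×0.06 = 21.42, 357×0.04 = 14.28, 357×0.03 = 10.71, 357×0.02 = 7.14, 357×0.04 = 14.28.
0: (82 − 121.38)²/121.38 = 1550.7844/121.38 = 12.776
1: (114 − 78.54)²/78.54 = 1257.4116/78.54 = 16.010
2: (51 − 53.55)²/53.55 = 6.5025/53.55 = 0.121
3: (34 − 35.7)²/35.7 = 2.89/35.7 = 0.081
4: (33 − 21.42)²/21.42 = 134.0964/21.42 = 6.260
5: (33 − 14.28)²/14.28 = 350.4384/14.28 = 24.541
6: (3 − 10.71)²/10.71 = 59.4441/10.71 = 5.550
7: (5 − 7.14)²/7.14 = 4.5796/7.14 = 0.641
8+: (2 − 14.28)²/14.28 = 150.7984/14.28 = 10.560
Sum = 76.54
df = 7. Since 76.54 > 12.017, we reject H₀.

76.54; reject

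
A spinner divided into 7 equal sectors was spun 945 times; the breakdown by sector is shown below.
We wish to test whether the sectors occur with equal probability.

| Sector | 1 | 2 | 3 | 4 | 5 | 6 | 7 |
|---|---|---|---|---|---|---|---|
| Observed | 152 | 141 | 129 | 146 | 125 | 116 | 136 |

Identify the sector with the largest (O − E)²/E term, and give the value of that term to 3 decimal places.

Under H₀ each category has probability 1/7, so each expected count is 945/7 = 135.
χ² = (152−135)²/135 + (141−135)²/135 + (129−135)²/135 + (146−135)²/135 + (125−135)²/135 + (116−135)²/135 + (136−135)²/135
   = 2.1407 + 0.2667 + 0.2667 + 0.8963 + 0.7407 + 2.6741 + 0.0074
The largest term is for 6: 2.674.

6, 2.674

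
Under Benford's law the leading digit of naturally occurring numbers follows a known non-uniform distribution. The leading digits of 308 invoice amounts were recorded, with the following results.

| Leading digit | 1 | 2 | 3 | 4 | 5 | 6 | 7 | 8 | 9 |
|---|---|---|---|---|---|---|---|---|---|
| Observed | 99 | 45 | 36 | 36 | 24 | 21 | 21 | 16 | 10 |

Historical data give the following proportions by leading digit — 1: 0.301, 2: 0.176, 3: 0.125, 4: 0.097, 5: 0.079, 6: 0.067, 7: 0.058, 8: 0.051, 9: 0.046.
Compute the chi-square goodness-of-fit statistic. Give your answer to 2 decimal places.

5.20

Expected counts E_i = n·p_i: 308×0.301 = 92.708, 308×0.176 = 54.208, 308×0.125 = 38.5, 308×0.097 = 29.876, 308×0.079 = 24.332, 308×0.067 = 20.636, 308×0.058 = 17.864, 308×0.051 = 15.708, 308×0.046 = 14.168.
χ² = (99−92.708)²/92.708 + (45−54.208)²/54.208 + (36−38.5)²/38.5 + (36−29.876)²/29.876 + (24−24.332)²/24.332 + (21−20.636)²/20.636 + (21−17.864)²/17.864 + (16−15.708)²/15.708 + (10−14.168)²/14.168
   = 0.427 + 1.564 + 0.162 + 1.255 + 0.005 + 0.006 + 0.551 + 0.005 + 1.226
Sum = 5.20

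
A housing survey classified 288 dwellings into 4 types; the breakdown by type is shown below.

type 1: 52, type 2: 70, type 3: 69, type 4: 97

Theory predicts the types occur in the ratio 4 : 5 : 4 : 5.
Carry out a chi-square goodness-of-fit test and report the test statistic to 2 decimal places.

7.50

Ratio total = 18. Expected counts: 288×4/18 = 64, 288×5/18 = 80, 288×4/18 = 64, 288×5/18 = 80.
type 1: (52 − 64)²/64 = 144/64 = 2.250
type 2: (70 − 80)²/80 = 100/80 = 1.250
type 3: (69 − 64)²/64 = 25/64 = 0.391
type 4: (97 − 80)²/80 = 289/80 = 3.613
Sum = 7.50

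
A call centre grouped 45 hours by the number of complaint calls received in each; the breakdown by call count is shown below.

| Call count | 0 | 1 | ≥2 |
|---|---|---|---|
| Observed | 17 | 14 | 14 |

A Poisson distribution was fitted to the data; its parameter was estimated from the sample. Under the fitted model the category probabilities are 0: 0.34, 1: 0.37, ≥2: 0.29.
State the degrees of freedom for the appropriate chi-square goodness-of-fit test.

1

There are k = 3 categories and 1 parameter estimated from the data, so df = 3 − 1 − 1 = 1.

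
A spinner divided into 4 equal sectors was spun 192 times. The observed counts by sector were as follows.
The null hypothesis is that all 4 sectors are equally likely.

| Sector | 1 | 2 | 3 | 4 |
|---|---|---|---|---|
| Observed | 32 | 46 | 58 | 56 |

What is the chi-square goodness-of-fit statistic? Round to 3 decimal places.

8.833

Under H₀ each category has probability 1/4, so each expected count is 192/4 = 48.
1: (32 − 48)²/48 = 256/48 = 5.3333
2: (46 − 48)²/48 = 4/48 = 0.0833
3: (58 − 48)²/48 = 100/48 = 2.0833
4: (56 − 48)²/48 = 64/48 = 1.3333
Sum = 8.833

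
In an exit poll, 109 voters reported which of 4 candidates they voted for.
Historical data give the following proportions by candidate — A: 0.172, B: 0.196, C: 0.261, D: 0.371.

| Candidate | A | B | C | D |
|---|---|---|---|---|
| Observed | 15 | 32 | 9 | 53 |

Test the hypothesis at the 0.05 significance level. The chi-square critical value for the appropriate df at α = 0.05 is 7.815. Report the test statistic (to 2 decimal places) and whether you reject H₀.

23.24; reject

Expected counts E_i = n·p_i: 109×0.172 = 18.748, 109×0.196 = 21.364, 109×0.261 = 28.449, 109×0.371 = 40.439.
cat         O        E   (O−E)²/E
A          15   18.748      0.749
B          32   21.364      5.295
C           9   28.449     13.296
D          53   40.439      3.902
Sum = 23.24
df = 3. Since 23.24 > 7.815, we reject H₀.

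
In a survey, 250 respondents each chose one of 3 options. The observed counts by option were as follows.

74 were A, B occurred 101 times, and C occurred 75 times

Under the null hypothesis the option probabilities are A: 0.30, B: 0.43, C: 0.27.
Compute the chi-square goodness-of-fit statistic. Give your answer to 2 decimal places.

Expected counts E_i = n·p_i: 250×0.30 = 75, 250×0.43 = 107.5, 250×0.27 = 67.5.
χ² = (74−75)²/75 + (101−107.5)²/107.5 + (75−67.5)²/67.5
   = 0.013 + 0.393 + 0.833
Sum = 1.24

1.24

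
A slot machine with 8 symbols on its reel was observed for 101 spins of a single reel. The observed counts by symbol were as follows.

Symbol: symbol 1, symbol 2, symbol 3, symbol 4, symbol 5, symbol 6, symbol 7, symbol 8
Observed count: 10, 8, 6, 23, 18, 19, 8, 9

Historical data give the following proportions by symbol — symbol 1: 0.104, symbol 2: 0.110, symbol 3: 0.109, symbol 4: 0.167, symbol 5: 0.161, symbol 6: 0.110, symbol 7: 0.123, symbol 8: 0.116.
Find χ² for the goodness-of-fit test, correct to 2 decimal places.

13.40

Expected counts E_i = n·p_i: 101×0.104 = 10.504, 101×0.110 = 11.11, 101×0.109 = 11.009, 101×0.167 = 16.867, 101×0.161 = 16.261, 101×0.110 = 11.11, 101×0.123 = 12.423, 101×0.116 = 11.716.
symbol 1: (10 − 10.504)²/10.504 = 0.254016/10.504 = 0.024
symbol 2: (8 − 11.11)²/11.11 = 9.6721/11.11 = 0.871
symbol 3: (6 − 11.009)²/11.009 = 25.090081/11.009 = 2.279
symbol 4: (23 − 16.867)²/16.867 = 37.613689/16.867 = 2.230
symbol 5: (18 − 16.261)²/16.261 = 3.024121/16.261 = 0.186
symbol 6: (19 − 11.11)²/11.11 = 62.2521/11.11 = 5.603
symbol 7: (8 − 12.423)²/12.423 = 19.562929/12.423 = 1.575
symbol 8: (9 − 11.716)²/11.716 = 7.376656/11.716 = 0.630
Sum = 13.40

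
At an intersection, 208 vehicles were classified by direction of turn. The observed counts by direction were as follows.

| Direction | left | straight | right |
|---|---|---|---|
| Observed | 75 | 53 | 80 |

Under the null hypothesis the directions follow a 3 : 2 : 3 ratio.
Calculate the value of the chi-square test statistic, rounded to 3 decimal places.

0.186

Ratio total = 8. Expected counts: 208×3/8 = 78, 208×2/8 = 52, 208×3/8 = 78.
left: (75 − 78)²/78 = 9/78 = 0.1154
straight: (53 − 52)²/52 = 1/52 = 0.0192
right: (80 − 78)²/78 = 4/78 = 0.0513
Sum = 0.186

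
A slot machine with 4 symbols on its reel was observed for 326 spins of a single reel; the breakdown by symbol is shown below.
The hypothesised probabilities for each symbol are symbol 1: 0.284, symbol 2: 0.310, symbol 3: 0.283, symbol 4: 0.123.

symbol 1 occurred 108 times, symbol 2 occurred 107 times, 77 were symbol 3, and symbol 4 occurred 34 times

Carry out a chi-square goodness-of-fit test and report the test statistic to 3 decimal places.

Expected counts E_i = n·p_i: 326×0.284 = 92.584, 326×0.310 = 101.06, 326×0.283 = 92.258, 326×0.123 = 40.098.
cat           O        E   (O−E)²/E
symbol 1    108   92.584     2.5669
symbol 2    107   101.06     0.3491
symbol 3     77   92.258     2.5234
symbol 4     34   40.098     0.9274
Sum = 6.367

6.367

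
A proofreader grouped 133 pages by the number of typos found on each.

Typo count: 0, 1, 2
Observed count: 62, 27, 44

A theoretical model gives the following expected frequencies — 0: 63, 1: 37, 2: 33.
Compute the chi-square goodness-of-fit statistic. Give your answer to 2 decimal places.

χ² = (62−63)²/63 + (27−37)²/37 + (44−33)²/33
   = 0.016 + 2.703 + 3.667
Sum = 6.39

6.39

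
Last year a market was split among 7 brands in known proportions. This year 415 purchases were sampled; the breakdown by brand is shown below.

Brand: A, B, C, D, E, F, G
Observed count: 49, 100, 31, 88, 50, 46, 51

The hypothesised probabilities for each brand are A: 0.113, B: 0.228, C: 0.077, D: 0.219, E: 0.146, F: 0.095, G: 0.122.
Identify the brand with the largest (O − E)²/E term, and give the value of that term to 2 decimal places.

E, 1.85

Expected counts E_i = n·p_i: 415×0.113 = 46.895, 415×0.228 = 94.62, 415×0.077 = 31.955, 415×0.219 = 90.885, 415×0.146 = 60.59, 415×0.095 = 39.425, 415×0.122 = 50.63.
A: (49 − 46.895)²/46.895 = 4.431025/46.895 = 0.094
B: (100 − 94.62)²/94.62 = 28.9444/94.62 = 0.306
C: (31 − 31.955)²/31.955 = 0.912025/31.955 = 0.029
D: (88 − 90.885)²/90.885 = 8.323225/90.885 = 0.092
E: (50 − 60.59)²/60.59 = 112.1481/60.59 = 1.851
F: (46 − 39.425)²/39.425 = 43.230625/39.425 = 1.097
G: (51 − 50.63)²/50.63 = 0.1369/50.63 = 0.003
The largest term is for E: 1.85.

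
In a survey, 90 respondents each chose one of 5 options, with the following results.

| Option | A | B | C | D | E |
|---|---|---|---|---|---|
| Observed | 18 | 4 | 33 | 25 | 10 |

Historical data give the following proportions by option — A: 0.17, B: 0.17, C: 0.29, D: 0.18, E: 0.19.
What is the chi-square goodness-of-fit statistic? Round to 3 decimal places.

Expected counts E_i = n·p_i: 90×0.17 = 15.3, 90×0.17 = 15.3, 90×0.29 = 26.1, 90×0.18 = 16.2, 90×0.19 = 17.1.
χ² = (18−15.3)²/15.3 + (4−15.3)²/15.3 + (33−26.1)²/26.1 + (25−16.2)²/16.2 + (10−17.1)²/17.1
   = 0.4765 + 8.3458 + 1.8241 + 4.7802 + 2.9480
Sum = 18.375

18.375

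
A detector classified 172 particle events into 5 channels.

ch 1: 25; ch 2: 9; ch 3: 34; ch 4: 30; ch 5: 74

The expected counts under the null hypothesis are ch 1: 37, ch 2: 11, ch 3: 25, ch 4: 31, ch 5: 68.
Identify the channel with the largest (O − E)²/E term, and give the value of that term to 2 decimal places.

ch 1: (25 − 37)²/37 = 144/37 = 3.892
ch 2: (9 − 11)²/11 = 4/11 = 0.364
ch 3: (34 − 25)²/25 = 81/25 = 3.240
ch 4: (30 − 31)²/31 = 1/31 = 0.032
ch 5: (74 − 68)²/68 = 36/68 = 0.529
The largest term is for ch 1: 3.89.

ch 1, 3.89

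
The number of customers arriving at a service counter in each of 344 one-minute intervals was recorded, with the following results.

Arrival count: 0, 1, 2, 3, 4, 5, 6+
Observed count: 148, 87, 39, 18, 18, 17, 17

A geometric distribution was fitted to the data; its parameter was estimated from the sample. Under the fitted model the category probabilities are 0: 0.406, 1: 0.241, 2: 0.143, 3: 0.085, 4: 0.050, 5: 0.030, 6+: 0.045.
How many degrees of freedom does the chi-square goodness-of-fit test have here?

5

There are k = 7 categories and 1 parameter estimated from the data, so df = 7 − 1 − 1 = 5.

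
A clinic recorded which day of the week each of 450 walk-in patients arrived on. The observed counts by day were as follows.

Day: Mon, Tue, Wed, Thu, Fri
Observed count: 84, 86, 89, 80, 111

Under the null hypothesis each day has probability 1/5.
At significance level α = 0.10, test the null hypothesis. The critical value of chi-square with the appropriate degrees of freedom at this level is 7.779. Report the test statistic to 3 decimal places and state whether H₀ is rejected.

6.600; do not reject

Expected count for each of the 5 categories: 450/5 = 90.
Mon: (84 − 90)²/90 = 36/90 = 0.4000
Tue: (86 − 90)²/90 = 16/90 = 0.1778
Wed: (89 − 90)²/90 = 1/90 = 0.0111
Thu: (80 − 90)²/90 = 100/90 = 1.1111
Fri: (111 − 90)²/90 = 441/90 = 4.9000
Sum = 6.600
df = 4. Since 6.600 < 7.779, we do not reject H₀.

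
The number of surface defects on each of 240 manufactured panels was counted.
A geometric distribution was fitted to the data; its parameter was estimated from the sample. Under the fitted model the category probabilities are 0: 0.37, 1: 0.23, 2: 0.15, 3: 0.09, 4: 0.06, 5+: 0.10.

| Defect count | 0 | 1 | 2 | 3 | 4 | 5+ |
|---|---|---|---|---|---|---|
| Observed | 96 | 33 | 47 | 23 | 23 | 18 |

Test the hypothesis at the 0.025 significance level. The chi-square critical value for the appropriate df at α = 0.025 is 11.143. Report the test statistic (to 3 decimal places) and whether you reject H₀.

Expected counts E_i = n·p_i: 240×0.37 = 88.8, 240×0.23 = 55.2, 240×0.15 = 36, 240×0.09 = 21.6, 240×0.06 = 14.4, 240×0.10 = 24.
χ² = (96−88.8)²/88.8 + (33−55.2)²/55.2 + (47−36)²/36 + (23−21.6)²/21.6 + (23−14.4)²/14.4 + (18−24)²/24
   = 0.5838 + 8.9283 + 3.3611 + 0.0907 + 5.1361 + 1.5000
Sum = 19.600
df = 4. Since 19.600 > 11.143, we reject H₀.

19.600; reject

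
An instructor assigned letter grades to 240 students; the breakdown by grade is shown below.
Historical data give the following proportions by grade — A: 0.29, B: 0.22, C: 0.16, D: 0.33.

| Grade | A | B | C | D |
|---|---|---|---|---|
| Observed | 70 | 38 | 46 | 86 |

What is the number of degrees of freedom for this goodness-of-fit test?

3

There are k = 4 categories and no parameters were estimated from the data, so df = 4 − 1 = 3.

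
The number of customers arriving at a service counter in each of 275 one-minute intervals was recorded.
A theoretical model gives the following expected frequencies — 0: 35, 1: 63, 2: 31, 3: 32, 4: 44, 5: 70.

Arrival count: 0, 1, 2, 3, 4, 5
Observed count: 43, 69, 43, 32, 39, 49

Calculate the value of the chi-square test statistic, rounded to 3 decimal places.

13.913

cat         O        E   (O−E)²/E
0          43       35     1.8286
1          69       63     0.5714
2          43       31     4.6452
3          32       32     0.0000
4          39       44     0.5682
5          49       70     6.3000
Sum = 13.913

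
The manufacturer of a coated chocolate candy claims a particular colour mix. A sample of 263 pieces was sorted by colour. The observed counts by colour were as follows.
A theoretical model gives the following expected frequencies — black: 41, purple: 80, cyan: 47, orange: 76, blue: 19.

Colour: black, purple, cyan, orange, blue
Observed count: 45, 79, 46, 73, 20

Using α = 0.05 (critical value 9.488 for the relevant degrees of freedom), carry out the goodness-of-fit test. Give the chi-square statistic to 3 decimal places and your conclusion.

0.595; do not reject

cat         O        E   (O−E)²/E
black      45       41     0.3902
purple     79       80     0.0125
cyan       46       47     0.0213
orange     73       76     0.1184
blue       20       19     0.0526
Sum = 0.595
df = 4. Since 0.595 < 9.488, we do not reject H₀.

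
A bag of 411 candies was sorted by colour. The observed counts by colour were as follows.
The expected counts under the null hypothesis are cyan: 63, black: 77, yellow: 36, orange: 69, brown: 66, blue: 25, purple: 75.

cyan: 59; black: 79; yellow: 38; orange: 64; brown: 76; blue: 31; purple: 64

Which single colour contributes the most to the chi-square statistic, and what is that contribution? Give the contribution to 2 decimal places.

cyan: (59 − 63)²/63 = 16/63 = 0.254
black: (79 − 77)²/77 = 4/77 = 0.052
yellow: (38 − 36)²/36 = 4/36 = 0.111
orange: (64 − 69)²/69 = 25/69 = 0.362
brown: (76 − 66)²/66 = 100/66 = 1.515
blue: (31 − 25)²/25 = 36/25 = 1.440
purple: (64 − 75)²/75 = 121/75 = 1.613
The largest term is for purple: 1.61.

purple, 1.61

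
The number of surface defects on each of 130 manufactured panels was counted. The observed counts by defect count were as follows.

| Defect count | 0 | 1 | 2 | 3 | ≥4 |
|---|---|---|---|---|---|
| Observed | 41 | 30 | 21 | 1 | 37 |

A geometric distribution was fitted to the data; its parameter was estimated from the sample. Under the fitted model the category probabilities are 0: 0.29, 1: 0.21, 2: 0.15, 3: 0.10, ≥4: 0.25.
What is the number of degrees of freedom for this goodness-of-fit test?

3

There are k = 5 categories and 1 parameter estimated from the data, so df = 5 − 1 − 1 = 3.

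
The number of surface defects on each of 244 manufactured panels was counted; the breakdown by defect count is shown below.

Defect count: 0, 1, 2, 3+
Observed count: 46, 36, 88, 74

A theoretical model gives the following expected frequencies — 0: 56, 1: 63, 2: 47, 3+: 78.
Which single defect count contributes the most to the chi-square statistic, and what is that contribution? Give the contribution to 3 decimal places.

χ² = (46−56)²/56 + (36−63)²/63 + (88−47)²/47 + (74−78)²/78
   = 1.7857 + 11.5714 + 35.7660 + 0.2051
The largest term is for 2: 35.766.

2, 35.766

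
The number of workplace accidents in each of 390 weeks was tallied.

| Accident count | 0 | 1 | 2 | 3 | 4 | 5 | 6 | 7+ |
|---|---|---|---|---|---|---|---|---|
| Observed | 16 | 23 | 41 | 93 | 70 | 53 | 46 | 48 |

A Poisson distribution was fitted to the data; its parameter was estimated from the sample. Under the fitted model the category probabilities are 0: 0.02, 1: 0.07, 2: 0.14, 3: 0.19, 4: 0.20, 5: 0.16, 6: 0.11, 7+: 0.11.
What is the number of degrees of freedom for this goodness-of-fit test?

There are k = 8 categories and 1 parameter estimated from the data, so df = 8 − 1 − 1 = 6.

6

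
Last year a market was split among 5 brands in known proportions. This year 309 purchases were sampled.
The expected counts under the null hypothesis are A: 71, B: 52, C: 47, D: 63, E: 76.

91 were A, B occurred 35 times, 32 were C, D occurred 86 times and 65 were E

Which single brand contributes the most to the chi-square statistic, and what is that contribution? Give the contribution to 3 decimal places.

D, 8.397

χ² = (91−71)²/71 + (35−52)²/52 + (32−47)²/47 + (86−63)²/63 + (65−76)²/76
   = 5.6338 + 5.5577 + 4.7872 + 8.3968 + 1.5921
The largest term is for D: 8.397.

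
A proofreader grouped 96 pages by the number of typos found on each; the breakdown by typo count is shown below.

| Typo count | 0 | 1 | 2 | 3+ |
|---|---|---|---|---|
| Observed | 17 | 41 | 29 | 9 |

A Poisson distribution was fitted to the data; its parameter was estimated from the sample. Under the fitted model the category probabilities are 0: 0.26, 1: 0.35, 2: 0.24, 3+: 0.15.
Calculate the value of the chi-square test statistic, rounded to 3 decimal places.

7.735

Expected counts E_i = n·p_i: 96×0.26 = 24.96, 96×0.35 = 33.6, 96×0.24 = 23.04, 96×0.15 = 14.4.
0: (17 − 24.96)²/24.96 = 63.3616/24.96 = 2.5385
1: (41 − 33.6)²/33.6 = 54.76/33.6 = 1.6298
2: (29 − 23.04)²/23.04 = 35.5216/23.04 = 1.5417
3+: (9 − 14.4)²/14.4 = 29.16/14.4 = 2.0250
Sum = 7.735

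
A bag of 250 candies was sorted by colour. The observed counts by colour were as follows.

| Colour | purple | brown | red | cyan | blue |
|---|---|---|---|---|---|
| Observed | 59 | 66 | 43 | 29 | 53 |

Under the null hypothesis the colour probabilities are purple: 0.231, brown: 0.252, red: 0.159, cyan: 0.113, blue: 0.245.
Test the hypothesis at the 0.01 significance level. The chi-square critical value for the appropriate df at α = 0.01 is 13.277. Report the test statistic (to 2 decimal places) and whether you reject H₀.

Expected counts E_i = n·p_i: 250×0.231 = 57.75, 250×0.252 = 63, 250×0.159 = 39.75, 250×0.113 = 28.25, 250×0.245 = 61.25.
cat         O        E   (O−E)²/E
purple     59    57.75      0.027
brown      66       63      0.143
red        43    39.75      0.266
cyan       29    28.25      0.020
blue       53    61.25      1.111
Sum = 1.57
df = 4. Since 1.57 < 13.277, we do not reject H₀.

1.57; do not reject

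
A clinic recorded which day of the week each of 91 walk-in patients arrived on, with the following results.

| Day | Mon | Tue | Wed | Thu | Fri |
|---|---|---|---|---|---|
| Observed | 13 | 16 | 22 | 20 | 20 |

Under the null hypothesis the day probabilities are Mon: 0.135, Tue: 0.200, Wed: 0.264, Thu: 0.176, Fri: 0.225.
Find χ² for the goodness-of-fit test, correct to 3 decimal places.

Expected counts E_i = n·p_i: 91×0.135 = 12.285, 91×0.200 = 18.2, 91×0.264 = 24.024, 91×0.176 = 16.016, 91×0.225 = 20.475.
Mon: (13 − 12.285)²/12.285 = 0.511225/12.285 = 0.0416
Tue: (16 − 18.2)²/18.2 = 4.84/18.2 = 0.2659
Wed: (22 − 24.024)²/24.024 = 4.096576/24.024 = 0.1705
Thu: (20 − 16.016)²/16.016 = 15.872256/16.016 = 0.9910
Fri: (20 − 20.475)²/20.475 = 0.225625/20.475 = 0.0110
Sum = 1.480

1.480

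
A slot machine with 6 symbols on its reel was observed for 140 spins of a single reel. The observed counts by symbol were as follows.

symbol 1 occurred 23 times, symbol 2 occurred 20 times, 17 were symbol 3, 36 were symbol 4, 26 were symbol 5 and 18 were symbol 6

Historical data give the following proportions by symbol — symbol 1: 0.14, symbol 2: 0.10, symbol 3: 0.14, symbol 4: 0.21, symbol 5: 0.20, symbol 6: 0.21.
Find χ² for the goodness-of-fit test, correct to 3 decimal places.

Expected counts E_i = n·p_i: 140×0.14 = 19.6, 140×0.10 = 14, 140×0.14 = 19.6, 140×0.21 = 29.4, 140×0.20 = 28, 140×0.21 = 29.4.
symbol 1: (23 − 19.6)²/19.6 = 11.56/19.6 = 0.5898
symbol 2: (20 − 14)²/14 = 36/14 = 2.5714
symbol 3: (17 − 19.6)²/19.6 = 6.76/19.6 = 0.3449
symbol 4: (36 − 29.4)²/29.4 = 43.56/29.4 = 1.4816
symbol 5: (26 − 28)²/28 = 4/28 = 0.1429
symbol 6: (18 − 29.4)²/29.4 = 129.96/29.4 = 4.4204
Sum = 9.551

9.551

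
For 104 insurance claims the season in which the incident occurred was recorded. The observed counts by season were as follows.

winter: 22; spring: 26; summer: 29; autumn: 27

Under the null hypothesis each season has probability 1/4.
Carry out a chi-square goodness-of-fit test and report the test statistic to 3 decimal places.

1.000

Under H₀ each category has probability 1/4, so each expected count is 104/4 = 26.
χ² = (22−26)²/26 + (26−26)²/26 + (29−26)²/26 + (27−26)²/26
   = 0.6154 + 0.0000 + 0.3462 + 0.0385
Sum = 1.000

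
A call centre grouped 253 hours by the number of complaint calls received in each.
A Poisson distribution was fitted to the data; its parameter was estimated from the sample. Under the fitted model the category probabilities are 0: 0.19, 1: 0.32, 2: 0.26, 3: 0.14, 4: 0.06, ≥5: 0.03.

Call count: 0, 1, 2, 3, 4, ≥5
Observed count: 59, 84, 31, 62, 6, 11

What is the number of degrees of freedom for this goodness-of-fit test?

4

There are k = 6 categories and 1 parameter estimated from the data, so df = 6 − 1 − 1 = 4.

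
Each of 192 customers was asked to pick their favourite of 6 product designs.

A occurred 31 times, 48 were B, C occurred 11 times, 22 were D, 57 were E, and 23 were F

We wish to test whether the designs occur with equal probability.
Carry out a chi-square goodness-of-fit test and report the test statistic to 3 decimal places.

47.000

Under H₀ each category has probability 1/6, so each expected count is 192/6 = 32.
cat         O        E   (O−E)²/E
A          31       32     0.0313
B          48       32     8.0000
C          11       32    13.7813
D          22       32     3.1250
E          57       32    19.5313
F          23       32     2.5313
Sum = 47.000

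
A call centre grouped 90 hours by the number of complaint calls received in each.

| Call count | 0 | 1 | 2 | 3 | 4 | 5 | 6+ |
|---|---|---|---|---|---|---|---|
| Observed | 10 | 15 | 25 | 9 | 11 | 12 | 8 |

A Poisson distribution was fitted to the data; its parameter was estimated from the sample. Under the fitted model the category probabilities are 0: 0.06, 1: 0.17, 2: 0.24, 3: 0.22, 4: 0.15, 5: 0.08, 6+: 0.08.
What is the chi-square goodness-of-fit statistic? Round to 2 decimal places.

14.10

Expected counts E_i = n·p_i: 90×0.06 = 5.4, 90×0.17 = 15.3, 90×0.24 = 21.6, 90×0.22 = 19.8, 90×0.15 = 13.5, 90×0.08 = 7.2, 90×0.08 = 7.2.
χ² = (10−5.4)²/5.4 + (15−15.3)²/15.3 + (25−21.6)²/21.6 + (9−19.8)²/19.8 + (11−13.5)²/13.5 + (12−7.2)²/7.2 + (8−7.2)²/7.2
   = 3.919 + 0.006 + 0.535 + 5.891 + 0.463 + 3.200 + 0.089
Sum = 14.10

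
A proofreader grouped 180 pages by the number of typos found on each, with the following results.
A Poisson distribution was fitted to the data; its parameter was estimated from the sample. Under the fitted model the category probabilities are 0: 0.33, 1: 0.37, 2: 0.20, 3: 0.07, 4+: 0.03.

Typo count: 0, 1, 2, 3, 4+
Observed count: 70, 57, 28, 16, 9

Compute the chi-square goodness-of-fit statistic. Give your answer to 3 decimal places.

8.371

Expected counts E_i = n·p_i: 180×0.33 = 59.4, 180×0.37 = 66.6, 180×0.20 = 36, 180×0.07 = 12.6, 180×0.03 = 5.4.
χ² = (70−59.4)²/59.4 + (57−66.6)²/66.6 + (28−36)²/36 + (16−12.6)²/12.6 + (9−5.4)²/5.4
   = 1.8916 + 1.3838 + 1.7778 + 0.9175 + 2.4000
Sum = 8.371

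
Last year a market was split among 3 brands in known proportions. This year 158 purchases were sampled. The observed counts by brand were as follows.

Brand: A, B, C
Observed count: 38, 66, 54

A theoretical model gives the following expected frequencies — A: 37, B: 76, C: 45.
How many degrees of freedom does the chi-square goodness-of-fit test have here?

There are k = 3 categories and no parameters were estimated from the data, so df = 3 − 1 = 2.

2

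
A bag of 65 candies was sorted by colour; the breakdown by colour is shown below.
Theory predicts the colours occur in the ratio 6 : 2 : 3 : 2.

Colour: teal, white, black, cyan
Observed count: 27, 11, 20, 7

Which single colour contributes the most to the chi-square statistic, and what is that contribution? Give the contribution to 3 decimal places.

black, 1.667

Ratio total = 13. Expected counts: 65×6/13 = 30, 65×2/13 = 10, 65×3/13 = 15, 65×2/13 = 10.
χ² = (27−30)²/30 + (11−10)²/10 + (20−15)²/15 + (7−10)²/10
   = 0.3000 + 0.1000 + 1.6667 + 0.9000
The largest term is for black: 1.667.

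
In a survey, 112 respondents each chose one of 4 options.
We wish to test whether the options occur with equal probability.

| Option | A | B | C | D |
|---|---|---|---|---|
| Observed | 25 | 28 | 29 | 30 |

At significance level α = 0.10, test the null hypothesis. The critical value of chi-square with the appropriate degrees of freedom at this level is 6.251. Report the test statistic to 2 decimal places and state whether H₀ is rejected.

0.50; do not reject

Expected count for each of the 4 categories: 112/4 = 28.
χ² = (25−28)²/28 + (28−28)²/28 + (29−28)²/28 + (30−28)²/28
   = 0.321 + 0.000 + 0.036 + 0.143
Sum = 0.50
df = 3. Since 0.50 < 6.251, we do not reject H₀.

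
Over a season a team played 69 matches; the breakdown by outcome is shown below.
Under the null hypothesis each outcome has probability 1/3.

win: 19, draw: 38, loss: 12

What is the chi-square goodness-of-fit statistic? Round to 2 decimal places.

15.74

Expected count for each of the 3 categories: 69/3 = 23.
χ² = (19−23)²/23 + (38−23)²/23 + (12−23)²/23
   = 0.696 + 9.783 + 5.261
Sum = 15.74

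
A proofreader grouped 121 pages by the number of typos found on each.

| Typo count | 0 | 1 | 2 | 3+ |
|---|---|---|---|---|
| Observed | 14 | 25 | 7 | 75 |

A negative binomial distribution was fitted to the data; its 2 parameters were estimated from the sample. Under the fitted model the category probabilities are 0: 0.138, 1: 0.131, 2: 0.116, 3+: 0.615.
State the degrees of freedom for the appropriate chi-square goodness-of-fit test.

1

There are k = 4 categories and 2 parameters estimated from the data, so df = 4 − 1 − 2 = 1.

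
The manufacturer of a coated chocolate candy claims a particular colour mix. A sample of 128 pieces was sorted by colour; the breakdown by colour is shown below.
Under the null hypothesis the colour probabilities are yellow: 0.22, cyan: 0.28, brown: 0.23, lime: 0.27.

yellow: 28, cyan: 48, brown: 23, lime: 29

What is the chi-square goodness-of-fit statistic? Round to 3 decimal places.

Expected counts E_i = n·p_i: 128×0.22 = 28.16, 128×0.28 = 35.84, 128×0.23 = 29.44, 128×0.27 = 34.56.
cat         O        E   (O−E)²/E
yellow     28    28.16     0.0009
cyan       48    35.84     4.1257
brown      23    29.44     1.4088
lime       29    34.56     0.8945
Sum = 6.430

6.430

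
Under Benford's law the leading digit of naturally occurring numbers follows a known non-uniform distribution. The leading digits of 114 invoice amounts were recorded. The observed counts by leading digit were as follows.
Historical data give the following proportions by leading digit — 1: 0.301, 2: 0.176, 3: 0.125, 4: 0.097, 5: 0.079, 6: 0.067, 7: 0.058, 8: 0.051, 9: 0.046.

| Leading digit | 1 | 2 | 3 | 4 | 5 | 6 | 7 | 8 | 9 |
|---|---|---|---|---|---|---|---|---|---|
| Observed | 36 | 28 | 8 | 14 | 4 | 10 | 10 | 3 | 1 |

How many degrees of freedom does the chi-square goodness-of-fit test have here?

8

There are k = 9 categories and no parameters were estimated from the data, so df = 9 − 1 = 8.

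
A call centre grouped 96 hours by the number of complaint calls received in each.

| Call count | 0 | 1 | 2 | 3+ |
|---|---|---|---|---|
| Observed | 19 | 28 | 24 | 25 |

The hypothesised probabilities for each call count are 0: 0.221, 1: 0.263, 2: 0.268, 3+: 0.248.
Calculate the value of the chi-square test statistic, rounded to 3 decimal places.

0.707

Expected counts E_i = n·p_i: 96×0.221 = 21.216, 96×0.263 = 25.248, 96×0.268 = 25.728, 96×0.248 = 23.808.
cat         O        E   (O−E)²/E
0          19   21.216     0.2315
1          28   25.248     0.3000
2          24   25.728     0.1161
3+         25   23.808     0.0597
Sum = 0.707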